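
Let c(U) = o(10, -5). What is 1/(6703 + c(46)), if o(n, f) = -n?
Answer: 1/6693 ≈ 0.00014941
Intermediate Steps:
c(U) = -10 (c(U) = -1*10 = -10)
1/(6703 + c(46)) = 1/(6703 - 10) = 1/6693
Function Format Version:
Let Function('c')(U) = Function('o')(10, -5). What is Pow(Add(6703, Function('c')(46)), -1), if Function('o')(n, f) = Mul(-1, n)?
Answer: Rational(1, 6693) ≈ 0.00014941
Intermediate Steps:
Function('c')(U) = -10 (Function('c')(U) = Mul(-1, 10) = -10)
Pow(Add(6703, Function('c')(46)), -1) = Pow(Add(6703, -10), -1) = Pow(6693, -1) = Rational(1, 6693)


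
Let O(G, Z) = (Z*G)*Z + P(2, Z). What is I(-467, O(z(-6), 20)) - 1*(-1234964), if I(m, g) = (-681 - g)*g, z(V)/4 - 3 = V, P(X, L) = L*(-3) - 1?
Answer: -19084016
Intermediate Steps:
P(X, L) = -1 - 3*L (P(X, L) = -3*L - 1 = -1 - 3*L)
z(V) = 12 + 4*V
O(G, Z) = -1 - 3*Z + G*Z² (O(G, Z) = (Z*G)*Z + (-1 - 3*Z) = (G*Z)*Z + (-1 - 3*Z) = G*Z² + (-1 - 3*Z) = -1 - 3*Z + G*Z²)
I(m, g) = g*(-681 - g)
I(-467, O(z(-6), 20)) - 1*(-1234964) = -(-1 - 3*20 + (12 + 4*(-6))*20²)*(681 + (-1 - 3*20 + (12 + 4*(-6))*20²)) - 1*(-1234964) = -(-1 - 60 + (12 - 24)*400)*(681 + (-1 - 60 + (12 - 24)*400)) + 1234964 = -(-1 - 60 - 12*400)*(681 + (-1 - 60 - 12*400)) + 1234964 = -(-1 - 60 - 4800)*(681 + (-1 - 60 - 4800)) + 1234964 = -1*(-4861)*(681 - 4861) + 1234964 = -1*(-4861)*(-4180) + 1234964 = -20318980 + 1234964 = -19084016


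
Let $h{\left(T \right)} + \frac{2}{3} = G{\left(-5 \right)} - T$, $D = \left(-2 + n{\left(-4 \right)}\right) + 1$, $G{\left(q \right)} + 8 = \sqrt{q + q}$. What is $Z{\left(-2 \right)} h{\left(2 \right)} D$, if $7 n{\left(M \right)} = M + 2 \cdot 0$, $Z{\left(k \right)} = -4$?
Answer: $- \frac{1408}{21} + \frac{44 i \sqrt{10}}{7} \approx -67.048 + 19.877 i$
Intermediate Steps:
$n{\left(M \right)} = \frac{M}{7}$ ($n{\left(M \right)} = \frac{M + 2 \cdot 0}{7} = \frac{M + 0}{7} = \frac{M}{7}$)
$G{\left(q \right)} = -8 + \sqrt{2} \sqrt{q}$ ($G{\left(q \right)} = -8 + \sqrt{q + q} = -8 + \sqrt{2 q} = -8 + \sqrt{2} \sqrt{q}$)
$D = - \frac{11}{7}$ ($D = \left(-2 + \frac{1}{7} \left(-4\right)\right) + 1 = \left(-2 - \frac{4}{7}\right) + 1 = - \frac{18}{7} + 1 = - \frac{11}{7} \approx -1.5714$)
$h{\left(T \right)} = - \frac{26}{3} - T + i \sqrt{10}$ ($h{\left(T \right)} = - \frac{2}{3} - \left(8 + T - \sqrt{2} \sqrt{-5}\right) = - \frac{2}{3} - \left(8 + T - \sqrt{2} i \sqrt{5}\right) = - \frac{2}{3} - \left(8 + T - i \sqrt{10}\right) = - \frac{26}{3} - T + i \sqrt{10}$)
$Z{\left(-2 \right)} h{\left(2 \right)} D = - 4 \left(- \frac{26}{3} - 2 + i \sqrt{10}\right) \left(- \frac{11}{7}\right) = - 4 \left(- \frac{32}{3} + i \sqrt{10}\right) \left(- \frac{11}{7}\right) = \left(\frac{128}{3} - 4 i \sqrt{10}\right) \left(- \frac{11}{7}\right) = - \frac{1408}{21} + \frac{44 i \sqrt{10}}{7}$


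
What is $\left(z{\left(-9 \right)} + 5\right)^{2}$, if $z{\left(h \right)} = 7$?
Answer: $144$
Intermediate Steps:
$\left(z{\left(-9 \right)} + 5\right)^{2} = \left(7 + 5\right)^{2} = 12^{2} = 144$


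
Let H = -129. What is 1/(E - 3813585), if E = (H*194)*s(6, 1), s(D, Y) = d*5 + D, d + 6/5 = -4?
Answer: -1/3313065 ≈ -3.0184e-7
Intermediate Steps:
d = -26/5 (d = -6/5 - 4 = -26/5 ≈ -5.2000)
s(D, Y) = -26 + D (s(D, Y) = -26/5*5 + D = -26 + D)
E = 500520 (E = (-129*194)*(-26 + 6) = -25026*(-20) = 500520)
1/(E - 3813585) = 1/(500520 - 3813585) = 1/(-3313065) = -1/3313065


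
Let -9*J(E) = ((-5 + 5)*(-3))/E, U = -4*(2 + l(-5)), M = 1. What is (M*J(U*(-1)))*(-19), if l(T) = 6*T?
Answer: 0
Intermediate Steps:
U = 112 (U = -4*(2 + 6*(-5)) = -4*(2 - 30) = -4*(-28) = 112)
J(E) = 0 (J(E) = -(-5 + 5)*(-3)/(9*E) = -0*(-3)/(9*E) = -0/E = -⅑*0 = 0)
(M*J(U*(-1)))*(-19) = (1*0)*(-19) = 0*(-19) = 0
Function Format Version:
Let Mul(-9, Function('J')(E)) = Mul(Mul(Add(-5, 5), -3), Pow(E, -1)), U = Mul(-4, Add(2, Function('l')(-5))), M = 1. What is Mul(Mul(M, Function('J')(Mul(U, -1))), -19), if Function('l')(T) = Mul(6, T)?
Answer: 0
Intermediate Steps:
U = 112 (U = Mul(-4, Add(2, Mul(6, -5))) = Mul(-4, Add(2, -30)) = Mul(-4, -28) = 112)
Function('J')(E) = 0 (Function('J')(E) = Mul(Rational(-1, 9), Mul(Mul(Add(-5, 5), -3), Pow(E, -1))) = Mul(Rational(-1, 9), Mul(Mul(0, -3), Pow(E, -1))) = Mul(Rational(-1, 9), Mul(0, Pow(E, -1))) = Mul(Rational(-1, 9), 0) = 0)
Mul(Mul(M, Function('J')(Mul(U, -1))), -19) = Mul(Mul(1, 0), -19) = Mul(0, -19) = 0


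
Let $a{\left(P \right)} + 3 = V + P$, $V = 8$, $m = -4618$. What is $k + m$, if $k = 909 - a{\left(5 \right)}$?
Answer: $-3719$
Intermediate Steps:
$a{\left(P \right)} = 5 + P$ ($a{\left(P \right)} = -3 + \left(8 + P\right) = 5 + P$)
$k = 899$ ($k = 909 - \left(5 + 5\right) = 909 - 10 = 899$)
$k + m = 899 - 4618 = -3719$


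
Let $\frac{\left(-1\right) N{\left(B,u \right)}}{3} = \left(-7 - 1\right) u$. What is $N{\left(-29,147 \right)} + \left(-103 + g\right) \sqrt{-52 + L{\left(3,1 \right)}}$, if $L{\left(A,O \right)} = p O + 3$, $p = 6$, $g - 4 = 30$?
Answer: $3528 - 69 i \sqrt{43} \approx 3528.0 - 452.46 i$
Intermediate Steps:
$g = 34$ ($g = 4 + 30 = 34$)
$L{\left(A,O \right)} = 3 + 6 O$ ($L{\left(A,O \right)} = 6 O + 3 = 3 + 6 O$)
$N{\left(B,u \right)} = 24 u$ ($N{\left(B,u \right)} = - 3 \left(-7 - 1\right) u = - 3 \left(- 8 u\right) = 24 u$)
$N{\left(-29,147 \right)} + \left(-103 + g\right) \sqrt{-52 + L{\left(3,1 \right)}} = 24 \cdot 147 + \left(-103 + 34\right) \sqrt{-52 + \left(3 + 6 \cdot 1\right)} = 3528 - 69 \sqrt{-52 + \left(3 + 6\right)} = 3528 - 69 \sqrt{-52 + 9} = 3528 - 69 \sqrt{-43} = 3528 - 69 i \sqrt{43}$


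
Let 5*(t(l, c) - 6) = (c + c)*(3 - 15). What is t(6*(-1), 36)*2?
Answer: -1668/5 ≈ -333.60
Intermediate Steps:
t(l, c) = 6 - 24*c/5 (t(l, c) = 6 + ((c + c)*(3 - 15))/5 = 6 + ((2*c)*(-12))/5 = 6 + (-24*c)/5 = 6 - 24*c/5)
t(6*(-1), 36)*2 = (6 - 24/5*36)*2 = (6 - 864/5)*2 = -834/5*2 = -1668/5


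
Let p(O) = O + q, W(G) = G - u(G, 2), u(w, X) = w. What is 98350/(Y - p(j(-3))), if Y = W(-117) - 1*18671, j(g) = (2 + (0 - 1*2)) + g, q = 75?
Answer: -98350/18743 ≈ -5.2473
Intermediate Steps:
W(G) = 0 (W(G) = G - G = 0)
j(g) = g (j(g) = (2 + (0 - 2)) + g = (2 - 2) + g = 0 + g = g)
p(O) = 75 + O (p(O) = O + 75 = 75 + O)
Y = -18671 (Y = 0 - 1*18671 = 0 - 18671 = -18671)
98350/(Y - p(j(-3))) = 98350/(-18671 - (75 - 3)) = 98350/(-18671 - 1*72) = 98350/(-18671 - 72) = 98350/(-18743) = 98350*(-1/18743) = -98350/18743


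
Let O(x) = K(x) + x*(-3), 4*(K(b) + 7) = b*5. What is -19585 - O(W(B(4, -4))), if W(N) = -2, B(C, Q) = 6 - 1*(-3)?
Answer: -39163/2 ≈ -19582.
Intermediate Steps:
K(b) = -7 + 5*b/4 (K(b) = -7 + (b*5)/4 = -7 + (5*b)/4 = -7 + 5*b/4)
B(C, Q) = 9 (B(C, Q) = 6 + 3 = 9)
O(x) = -7 - 7*x/4 (O(x) = (-7 + 5*x/4) + x*(-3) = (-7 + 5*x/4) - 3*x = -7 - 7*x/4)
-19585 - O(W(B(4, -4))) = -19585 - (-7 - 7/4*(-2)) = -19585 - (-7 + 7/2) = -19585 - 1*(-7/2) = -19585 + 7/2 = -39163/2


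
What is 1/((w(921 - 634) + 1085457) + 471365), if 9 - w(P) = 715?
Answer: 1/1556116 ≈ 6.4263e-7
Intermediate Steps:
w(P) = -706 (w(P) = 9 - 1*715 = 9 - 715 = -706)
1/((w(921 - 634) + 1085457) + 471365) = 1/((-706 + 1085457) + 471365) = 1/(1084751 + 471365) = 1/1556116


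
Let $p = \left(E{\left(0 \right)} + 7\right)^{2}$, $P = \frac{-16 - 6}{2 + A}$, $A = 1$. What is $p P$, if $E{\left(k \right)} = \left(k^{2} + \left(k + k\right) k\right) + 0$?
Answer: $- \frac{1078}{3} \approx -359.33$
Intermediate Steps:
$E{\left(k \right)} = 3 k^{2}$ ($E{\left(k \right)} = \left(k^{2} + 2 k k\right) + 0 = \left(k^{2} + 2 k^{2}\right) + 0 = 3 k^{2} + 0 = 3 k^{2}$)
$P = - \frac{22}{3}$ ($P = \frac{-16 - 6}{2 + 1} = - \frac{22}{3} \approx -7.3333$)
$p = 49$ ($p = \left(3 \cdot 0^{2} + 7\right)^{2} = \left(3 \cdot 0 + 7\right)^{2} = \left(0 + 7\right)^{2} = 7^{2} = 49$)
$p P = 49 \left(- \frac{22}{3}\right) = - \frac{1078}{3}$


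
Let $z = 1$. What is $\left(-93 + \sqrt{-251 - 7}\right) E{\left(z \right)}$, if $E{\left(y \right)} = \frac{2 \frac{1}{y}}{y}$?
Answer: $-186 + 2 i \sqrt{258} \approx -186.0 + 32.125 i$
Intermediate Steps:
$E{\left(y \right)} = \frac{2}{y^{2}}$
$\left(-93 + \sqrt{-251 - 7}\right) E{\left(z \right)} = \left(-93 + \sqrt{-251 - 7}\right) 2 \cdot 1^{-2} = \left(-93 + \sqrt{-258}\right) 2 \cdot 1 = \left(-93 + i \sqrt{258}\right) 2 = -186 + 2 i \sqrt{258}$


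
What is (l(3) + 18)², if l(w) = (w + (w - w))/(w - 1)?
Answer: 1521/4 ≈ 380.25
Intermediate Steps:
l(w) = w/(-1 + w) (l(w) = (w + 0)/(-1 + w) = w/(-1 + w))
(l(3) + 18)² = (3/(-1 + 3) + 18)² = (3/2 + 18)² = (39/2)² = 1521/4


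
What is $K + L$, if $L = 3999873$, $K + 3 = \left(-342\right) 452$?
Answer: $3845286$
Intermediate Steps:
$K = -154587$ ($K = -3 - 154584 = -154587$)
$K + L = -154587 + 3999873 = 3845286$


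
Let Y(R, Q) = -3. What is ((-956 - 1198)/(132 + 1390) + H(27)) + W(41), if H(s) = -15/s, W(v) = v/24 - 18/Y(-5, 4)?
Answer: 314371/54792 ≈ 5.7375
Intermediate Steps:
W(v) = 6 + v/24 (W(v) = v/24 - 18/(-3) = v*(1/24) - 18*(-⅓) = v/24 + 6 = 6 + v/24)
((-956 - 1198)/(132 + 1390) + H(27)) + W(41) = ((-956 - 1198)/(132 + 1390) - 15/27) + (6 + (1/24)*41) = (-2154/1522 - 15*1/27) + (6 + 41/24) = (-2154*1/1522 - 5/9) + 185/24 = (-1077/761 - 5/9) + 185/24 = -13498/6849 + 185/24 = 314371/54792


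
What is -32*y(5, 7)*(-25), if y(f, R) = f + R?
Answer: 9600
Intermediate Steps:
y(f, R) = R + f
-32*y(5, 7)*(-25) = -32*(7 + 5)*(-25) = -32*12*(-25) = -384*(-25) = 9600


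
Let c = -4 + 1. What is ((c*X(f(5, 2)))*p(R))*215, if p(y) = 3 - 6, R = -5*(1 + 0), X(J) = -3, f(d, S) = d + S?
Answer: -5805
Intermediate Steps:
f(d, S) = S + d
R = -5 (R = -5*1 = -5)
c = -3
p(y) = -3
((c*X(f(5, 2)))*p(R))*215 = (-3*(-3)*(-3))*215 = (9*(-3))*215 = -27*215 = -5805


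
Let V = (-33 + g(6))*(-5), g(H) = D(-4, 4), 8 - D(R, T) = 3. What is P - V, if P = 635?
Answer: 495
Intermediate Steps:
D(R, T) = 5 (D(R, T) = 8 - 1*3 = 8 - 3 = 5)
g(H) = 5
V = 140 (V = (-33 + 5)*(-5) = -28*(-5) = 140)
P - V = 635 - 1*140 = 635 - 140 = 495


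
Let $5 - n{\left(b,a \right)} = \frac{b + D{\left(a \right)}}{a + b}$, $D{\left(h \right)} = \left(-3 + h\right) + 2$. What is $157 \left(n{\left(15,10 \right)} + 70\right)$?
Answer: $\frac{290607}{25} \approx 11624.0$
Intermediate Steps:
$D{\left(h \right)} = -1 + h$
$n{\left(b,a \right)} = 5 - \frac{-1 + a + b}{a + b}$ ($n{\left(b,a \right)} = 5 - \frac{b + \left(-1 + a\right)}{a + b} = 5 - \frac{-1 + a + b}{a + b}$)
$157 \left(n{\left(15,10 \right)} + 70\right) = 157 \left(\frac{1 + 4 \cdot 10 + 4 \cdot 15}{10 + 15} + 70\right) = 157 \left(\frac{1 + 40 + 60}{25} + 70\right) = 157 \left(\frac{1}{25} \cdot 101 + 70\right) = 157 \left(\frac{101}{25} + 70\right) = 157 \cdot \frac{1851}{25} = \frac{290607}{25}$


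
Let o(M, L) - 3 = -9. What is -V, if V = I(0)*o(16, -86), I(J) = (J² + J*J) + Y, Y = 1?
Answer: 6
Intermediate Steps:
o(M, L) = -6 (o(M, L) = 3 - 9 = -6)
I(J) = 1 + 2*J² (I(J) = (J² + J*J) + 1 = (J² + J²) + 1 = 2*J² + 1 = 1 + 2*J²)
V = -6 (V = (1 + 2*0²)*(-6) = (1 + 2*0)*(-6) = (1 + 0)*(-6) = 1*(-6) = -6)
-V = -1*(-6) = 6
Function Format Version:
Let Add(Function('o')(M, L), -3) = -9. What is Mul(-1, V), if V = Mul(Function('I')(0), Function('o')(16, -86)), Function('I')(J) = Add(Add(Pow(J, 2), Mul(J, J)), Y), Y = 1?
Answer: 6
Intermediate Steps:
Function('o')(M, L) = -6 (Function('o')(M, L) = Add(3, -9) = -6)
Function('I')(J) = Add(1, Mul(2, Pow(J, 2))) (Function('I')(J) = Add(Add(Pow(J, 2), Mul(J, J)), 1) = Add(Add(Pow(J, 2), Pow(J, 2)), 1) = Add(Mul(2, Pow(J, 2)), 1) = Add(1, Mul(2, Pow(J, 2))))
V = -6 (V = Mul(Add(1, Mul(2, Pow(0, 2))), -6) = Mul(Add(1, Mul(2, 0)), -6) = Mul(Add(1, 0), -6) = Mul(1, -6) = -6)
Mul(-1, V) = Mul(-1, -6) = 6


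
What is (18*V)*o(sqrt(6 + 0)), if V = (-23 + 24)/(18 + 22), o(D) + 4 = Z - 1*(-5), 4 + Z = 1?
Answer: -9/10 ≈ -0.90000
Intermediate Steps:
Z = -3 (Z = -4 + 1 = -3)
o(D) = -2 (o(D) = -4 + (-3 - 1*(-5)) = -4 + (-3 + 5) = -4 + 2 = -2)
V = 1/40 ≈ 0.025000
(18*V)*o(sqrt(6 + 0)) = (18*(1/40))*(-2) = (9/20)*(-2) = -9/10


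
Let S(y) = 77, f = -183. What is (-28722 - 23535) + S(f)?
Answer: -52180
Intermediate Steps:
(-28722 - 23535) + S(f) = (-28722 - 23535) + 77 = -52257 + 77 = -52180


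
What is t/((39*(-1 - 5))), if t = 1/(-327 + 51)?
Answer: 1/64584 ≈ 1.5484e-5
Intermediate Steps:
t = -1/276 (t = 1/(-276) = -1/276 ≈ -0.0036232)
t/((39*(-1 - 5))) = -1/(39*(-1 - 5))/276 = -1/(276*(39*(-6))) = -1/276/(-234) = -1/276*(-1/234) = 1/64584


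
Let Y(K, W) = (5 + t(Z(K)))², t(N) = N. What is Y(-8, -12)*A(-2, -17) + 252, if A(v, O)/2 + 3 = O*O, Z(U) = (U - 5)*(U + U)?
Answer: 25951320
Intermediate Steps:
Z(U) = 2*U*(-5 + U) (Z(U) = (-5 + U)*(2*U) = 2*U*(-5 + U))
Y(K, W) = (5 + 2*K*(-5 + K))²
A(v, O) = -6 + 2*O² (A(v, O) = -6 + 2*(O*O) = -6 + 2*O²)
Y(-8, -12)*A(-2, -17) + 252 = (5 + 2*(-8)*(-5 - 8))²*(-6 + 2*(-17)²) + 252 = (5 + 2*(-8)*(-13))²*(-6 + 2*289) + 252 = (5 + 208)²*(-6 + 578) + 252 = 213²*572 + 252 = 45369*572 + 252 = 25951068 + 252 = 25951320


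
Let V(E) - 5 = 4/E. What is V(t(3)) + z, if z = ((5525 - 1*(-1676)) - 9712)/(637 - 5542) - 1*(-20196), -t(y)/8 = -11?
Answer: 242216673/11990 ≈ 20202.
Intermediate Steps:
t(y) = 88 (t(y) = -8*(-11) = 88)
V(E) = 5 + 4/E
z = 11007099/545 (z = ((5525 + 1676) - 9712)/(-4905) + 20196 = (7201 - 9712)*(-1/4905) + 20196 = -2511*(-1/4905) + 20196 = 279/545 + 20196 = 11007099/545 ≈ 20197.)
V(t(3)) + z = (5 + 4/88) + 11007099/545 = (5 + 4*(1/88)) + 11007099/545 = (5 + 1/22) + 11007099/545 = 111/22 + 11007099/545 = 242216673/11990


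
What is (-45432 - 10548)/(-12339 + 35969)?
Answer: -5598/2363 ≈ -2.3690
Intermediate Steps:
(-45432 - 10548)/(-12339 + 35969) = -55980/23630 = -55980*1/23630 = -5598/2363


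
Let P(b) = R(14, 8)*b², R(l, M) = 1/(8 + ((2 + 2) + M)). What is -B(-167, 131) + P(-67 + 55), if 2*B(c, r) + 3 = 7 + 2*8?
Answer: -14/5 ≈ -2.8000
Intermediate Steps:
B(c, r) = 10 (B(c, r) = -3/2 + (7 + 2*8)/2 = -3/2 + (7 + 16)/2 = -3/2 + (½)*23 = -3/2 + 23/2 = 10)
R(l, M) = 1/(12 + M) (R(l, M) = 1/(8 + (4 + M)) = 1/(12 + M))
P(b) = b²/20 (P(b) = b²/(12 + 8) = b²/20)
-B(-167, 131) + P(-67 + 55) = -1*10 + (-67 + 55)²/20 = -10 + (1/20)*(-12)² = -10 + (1/20)*144 = -10 + 36/5 = -14/5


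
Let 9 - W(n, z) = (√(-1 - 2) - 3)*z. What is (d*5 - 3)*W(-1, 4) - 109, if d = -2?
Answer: -382 + 52*I*√3 ≈ -382.0 + 90.067*I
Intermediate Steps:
W(n, z) = 9 - z*(-3 + I*√3) (W(n, z) = 9 - (√(-1 - 2) - 3)*z = 9 - (√(-3) - 3)*z = 9 - (I*√3 - 3)*z = 9 - (-3 + I*√3)*z = 9 - z*(-3 + I*√3))
(d*5 - 3)*W(-1, 4) - 109 = (-2*5 - 3)*(9 + 3*4 - 1*I*4*√3) - 109 = (-10 - 3)*(9 + 12 - 4*I*√3) - 109 = -13*(21 - 4*I*√3) - 109 = (-273 + 52*I*√3) - 109 = -382 + 52*I*√3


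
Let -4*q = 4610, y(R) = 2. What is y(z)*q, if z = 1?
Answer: -2305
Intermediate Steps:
q = -2305/2 (q = -¼*4610 = -2305/2 ≈ -1152.5)
y(z)*q = 2*(-2305/2) = -2305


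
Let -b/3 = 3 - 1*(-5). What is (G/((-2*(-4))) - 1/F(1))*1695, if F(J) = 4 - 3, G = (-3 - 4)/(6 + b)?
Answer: -77405/48 ≈ -1612.6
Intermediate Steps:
b = -24 (b = -3*(3 - 1*(-5)) = -3*(3 + 5) = -3*8 = -24)
G = 7/18 (G = (-3 - 4)/(6 - 24) = -7/(-18) = -7*(-1/18) = 7/18 ≈ 0.38889)
F(J) = 1
(G/((-2*(-4))) - 1/F(1))*1695 = (7/(18*((-2*(-4)))) - 1/1)*1695 = ((7/18)/8 - 1*1)*1695 = ((7/18)*(⅛) - 1)*1695 = (7/144 - 1)*1695 = -137/144*1695 = -77405/48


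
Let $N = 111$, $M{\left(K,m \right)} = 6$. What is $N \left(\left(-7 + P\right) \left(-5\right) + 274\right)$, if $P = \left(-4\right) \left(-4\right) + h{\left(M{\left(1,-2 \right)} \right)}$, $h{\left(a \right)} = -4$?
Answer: $27639$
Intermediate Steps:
$P = 12$ ($P = \left(-4\right) \left(-4\right) - 4 = 16 - 4 = 12$)
$N \left(\left(-7 + P\right) \left(-5\right) + 274\right) = 111 \left(\left(-7 + 12\right) \left(-5\right) + 274\right) = 111 \left(5 \left(-5\right) + 274\right) = 111 \left(-25 + 274\right) = 111 \cdot 249 = 27639$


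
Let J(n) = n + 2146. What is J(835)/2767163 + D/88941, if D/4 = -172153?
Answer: -1905236514635/246114244383 ≈ -7.7413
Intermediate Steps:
D = -688612 (D = 4*(-172153) = -688612)
J(n) = 2146 + n
J(835)/2767163 + D/88941 = (2146 + 835)/2767163 - 688612/88941 = 2981*(1/2767163) - 688612*1/88941 = 2981/2767163 - 688612/88941 = -1905236514635/246114244383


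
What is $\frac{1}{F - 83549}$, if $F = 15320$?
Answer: $- \frac{1}{68229} \approx -1.4657 \cdot 10^{-5}$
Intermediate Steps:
$\frac{1}{F - 83549} = \frac{1}{15320 - 83549} = \frac{1}{-68229} = - \frac{1}{68229}$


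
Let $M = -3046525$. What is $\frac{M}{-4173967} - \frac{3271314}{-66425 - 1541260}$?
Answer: $\frac{6184069742421}{2236808045465} \approx 2.7647$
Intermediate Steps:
$\frac{M}{-4173967} - \frac{3271314}{-66425 - 1541260} = - \frac{3046525}{-4173967} - \frac{3271314}{-66425 - 1541260} = \left(-3046525\right) \left(- \frac{1}{4173967}\right) - \frac{3271314}{-66425 - 1541260} = \frac{3046525}{4173967} - \frac{3271314}{-1607685} = \frac{3046525}{4173967} - - \frac{1090438}{535895} = \frac{3046525}{4173967} + \frac{1090438}{535895} = \frac{6184069742421}{2236808045465}$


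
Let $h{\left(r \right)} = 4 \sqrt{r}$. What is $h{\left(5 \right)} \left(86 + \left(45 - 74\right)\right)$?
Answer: $228 \sqrt{5} \approx 509.82$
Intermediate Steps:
$h{\left(5 \right)} \left(86 + \left(45 - 74\right)\right) = 4 \sqrt{5} \left(86 + \left(45 - 74\right)\right) = 4 \sqrt{5} \left(86 - 29\right) = 4 \sqrt{5} \cdot 57 = 228 \sqrt{5}$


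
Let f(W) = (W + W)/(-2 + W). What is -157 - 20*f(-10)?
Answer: -571/3 ≈ -190.33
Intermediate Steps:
f(W) = 2*W/(-2 + W) (f(W) = (2*W)/(-2 + W) = 2*W/(-2 + W))
-157 - 20*f(-10) = -157 - 40*(-10)/(-2 - 10) = -157 - 40*(-10)/(-12) = -157 - 40*(-10)*(-1)/12 = -157 - 20*5/3 = -157 - 100/3 = -571/3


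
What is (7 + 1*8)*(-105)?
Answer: -1575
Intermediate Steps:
(7 + 1*8)*(-105) = (7 + 8)*(-105) = 15*(-105) = -1575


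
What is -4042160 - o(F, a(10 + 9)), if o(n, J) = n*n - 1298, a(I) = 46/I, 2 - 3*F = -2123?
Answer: -40883383/9 ≈ -4.5426e+6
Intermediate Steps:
F = 2125/3 (F = ⅔ - ⅓*(-2123) = ⅔ + 2123/3 = 2125/3 ≈ 708.33)
o(n, J) = -1298 + n² (o(n, J) = n² - 1298 = -1298 + n²)
-4042160 - o(F, a(10 + 9)) = -4042160 - (-1298 + (2125/3)²) = -4042160 - (-1298 + 4515625/9) = -4042160 - 1*4503943/9 = -4042160 - 4503943/9 = -40883383/9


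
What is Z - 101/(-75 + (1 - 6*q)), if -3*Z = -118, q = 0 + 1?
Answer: 9743/240 ≈ 40.596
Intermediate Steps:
q = 1
Z = 118/3 (Z = -1/3*(-118) = 118/3 ≈ 39.333)
Z - 101/(-75 + (1 - 6*q)) = 118/3 - 101/(-75 + (1 - 6*1)) = 118/3 - 101/(-75 + (1 - 6)) = 118/3 - 101/(-75 - 5) = 118/3 - 101/(-80) = 118/3 - 101*(-1/80) = 118/3 + 101/80 = 9743/240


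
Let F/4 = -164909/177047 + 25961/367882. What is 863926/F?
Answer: -14067394412581601/56070735571 ≈ -2.5089e+5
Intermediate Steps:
F = -112141471142/32566202227 (F = 4*(-164909/177047 + 25961/367882) = 4*(-56070735571/65132404454) = -112141471142/32566202227 ≈ -3.4435)
863926/F = 863926/(-112141471142/32566202227) = 863926*(-32566202227/112141471142) = -14067394412581601/56070735571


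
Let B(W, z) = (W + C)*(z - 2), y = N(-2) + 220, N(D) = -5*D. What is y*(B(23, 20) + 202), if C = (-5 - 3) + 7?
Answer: 137540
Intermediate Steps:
C = -1 (C = -8 + 7 = -1)
y = 230 (y = -5*(-2) + 220 = 10 + 220 = 230)
B(W, z) = (-1 + W)*(-2 + z) (B(W, z) = (W - 1)*(z - 2) = (-1 + W)*(-2 + z))
y*(B(23, 20) + 202) = 230*((2 - 1*20 - 2*23 + 23*20) + 202) = 230*((2 - 20 - 46 + 460) + 202) = 230*(396 + 202) = 230*598 = 137540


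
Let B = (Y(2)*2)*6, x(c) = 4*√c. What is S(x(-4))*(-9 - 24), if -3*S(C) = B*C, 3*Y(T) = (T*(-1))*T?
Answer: -1408*I ≈ -1408.0*I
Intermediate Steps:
Y(T) = -T²/3 (Y(T) = ((T*(-1))*T)/3 = ((-T)*T)/3 = (-T²)/3 = -T²/3)
B = -16 (B = (-⅓*2²*2)*6 = (-⅓*4*2)*6 = -4/3*2*6 = -8/3*6 = -16)
S(C) = 16*C/3 (S(C) = -(-16)*C/3 = 16*C/3)
S(x(-4))*(-9 - 24) = (16*(4*√(-4))/3)*(-9 - 24) = (16*(4*(2*I))/3)*(-33) = (16*(8*I)/3)*(-33) = (128*I/3)*(-33) = -1408*I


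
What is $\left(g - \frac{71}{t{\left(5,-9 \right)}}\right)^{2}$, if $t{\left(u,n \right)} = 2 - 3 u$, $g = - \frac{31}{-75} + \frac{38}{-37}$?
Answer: $\frac{30585112996}{1301405625} \approx 23.502$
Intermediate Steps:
$g = - \frac{1703}{2775}$ ($g = \left(-31\right) \left(- \frac{1}{75}\right) + 38 \left(- \frac{1}{37}\right) = \frac{31}{75} - \frac{38}{37} = - \frac{1703}{2775} \approx -0.61369$)
$\left(g - \frac{71}{t{\left(5,-9 \right)}}\right)^{2} = \left(- \frac{1703}{2775} - \frac{71}{2 - 15}\right)^{2} = \left(- \frac{1703}{2775} - \frac{71}{-13}\right)^{2} = \left(- \frac{1703}{2775} - - \frac{71}{13}\right)^{2} = \left(- \frac{1703}{2775} + \frac{71}{13}\right)^{2} = \left(\frac{174886}{36075}\right)^{2} = \frac{30585112996}{1301405625}$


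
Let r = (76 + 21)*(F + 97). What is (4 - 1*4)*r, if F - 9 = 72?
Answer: 0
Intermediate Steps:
F = 81 (F = 9 + 72 = 81)
r = 17266 (r = (76 + 21)*(81 + 97) = 97*178 = 17266)
(4 - 1*4)*r = (4 - 1*4)*17266 = (4 - 4)*17266 = 0*17266 = 0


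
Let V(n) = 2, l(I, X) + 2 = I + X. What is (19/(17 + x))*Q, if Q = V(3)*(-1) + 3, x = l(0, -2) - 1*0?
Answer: 19/13 ≈ 1.4615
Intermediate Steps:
l(I, X) = -2 + I + X (l(I, X) = -2 + (I + X) = -2 + I + X)
x = -4 (x = (-2 + 0 - 2) - 1*0 = -4 + 0 = -4)
Q = 1 (Q = 2*(-1) + 3 = -2 + 3 = 1)
(19/(17 + x))*Q = (19/(17 - 4))*1 = (19/13)*1 = 19/13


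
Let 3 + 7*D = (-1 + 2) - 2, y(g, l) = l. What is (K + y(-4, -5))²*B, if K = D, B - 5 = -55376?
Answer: -84219291/49 ≈ -1.7188e+6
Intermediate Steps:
B = -55371 (B = 5 - 55376 = -55371)
D = -4/7 (D = -3/7 + ((-1 + 2) - 2)/7 = -3/7 + (1 - 2)/7 = -3/7 + (⅐)*(-1) = -3/7 - ⅐ = -4/7 ≈ -0.57143)
K = -4/7 ≈ -0.57143
(K + y(-4, -5))²*B = (-4/7 - 5)²*(-55371) = (-39/7)²*(-55371) = (1521/49)*(-55371) = -84219291/49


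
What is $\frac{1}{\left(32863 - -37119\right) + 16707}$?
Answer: $\frac{1}{86689} \approx 1.1535 \cdot 10^{-5}$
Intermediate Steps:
$\frac{1}{\left(32863 - -37119\right) + 16707} = \frac{1}{\left(32863 + 37119\right) + 16707} = \frac{1}{69982 + 16707} = \frac{1}{86689}$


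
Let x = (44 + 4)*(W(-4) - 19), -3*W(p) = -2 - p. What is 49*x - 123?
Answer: -46379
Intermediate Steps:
W(p) = ⅔ + p/3 (W(p) = -(-2 - p)/3 = ⅔ + p/3)
x = -944 (x = (44 + 4)*((⅔ + (⅓)*(-4)) - 19) = 48*((⅔ - 4/3) - 19) = 48*(-⅔ - 19) = 48*(-59/3) = -944)
49*x - 123 = 49*(-944) - 123 = -46256 - 123 = -46379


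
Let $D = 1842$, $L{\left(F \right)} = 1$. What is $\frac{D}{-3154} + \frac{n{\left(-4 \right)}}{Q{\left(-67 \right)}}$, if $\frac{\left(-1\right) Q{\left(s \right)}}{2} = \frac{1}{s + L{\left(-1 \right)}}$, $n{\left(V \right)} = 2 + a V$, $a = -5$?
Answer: $\frac{1143981}{1577} \approx 725.42$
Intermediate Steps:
$n{\left(V \right)} = 2 - 5 V$
$Q{\left(s \right)} = - \frac{2}{1 + s}$ ($Q{\left(s \right)} = - \frac{2}{s + 1} = - \frac{2}{1 + s}$)
$\frac{D}{-3154} + \frac{n{\left(-4 \right)}}{Q{\left(-67 \right)}} = \frac{1842}{-3154} + \frac{2 - -20}{\left(-2\right) \frac{1}{1 - 67}} = 1842 \left(- \frac{1}{3154}\right) + \frac{2 + 20}{\left(-2\right) \frac{1}{-66}} = - \frac{921}{1577} + \frac{22}{\left(-2\right) \left(- \frac{1}{66}\right)} = - \frac{921}{1577} + 22 \frac{1}{\frac{1}{33}} = - \frac{921}{1577} + 22 \cdot 33 = - \frac{921}{1577} + 726 = \frac{1143981}{1577}$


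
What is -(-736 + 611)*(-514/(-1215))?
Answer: 12850/243 ≈ 52.881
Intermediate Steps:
-(-736 + 611)*(-514/(-1215)) = -(-125)*(-514*(-1/1215)) = -(-125)*514/1215 = -1*(-12850/243) = 12850/243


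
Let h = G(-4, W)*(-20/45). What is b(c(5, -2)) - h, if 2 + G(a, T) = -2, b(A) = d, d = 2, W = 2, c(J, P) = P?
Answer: 2/9 ≈ 0.22222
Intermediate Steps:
b(A) = 2
G(a, T) = -4 (G(a, T) = -2 - 2 = -4)
h = 16/9 (h = -(-80)/45 = -4*(-4/9) = 16/9 ≈ 1.7778)
b(c(5, -2)) - h = 2 - 1*16/9 = 2 - 16/9 = 2/9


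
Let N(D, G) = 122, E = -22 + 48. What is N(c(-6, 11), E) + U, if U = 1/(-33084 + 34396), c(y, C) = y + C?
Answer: 160065/1312 ≈ 122.00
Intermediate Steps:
c(y, C) = C + y
E = 26
U = 1/1312 ≈ 0.00076220
N(c(-6, 11), E) + U = 122 + 1/1312 = 160065/1312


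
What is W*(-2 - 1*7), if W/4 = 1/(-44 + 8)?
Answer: 1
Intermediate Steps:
W = -⅑ (W = 4/(-44 + 8) = 4/(-36) = 4*(-1/36) = -⅑ ≈ -0.11111)
W*(-2 - 1*7) = -(-2 - 1*7)/9 = -(-2 - 7)/9 = -⅑*(-9) = 1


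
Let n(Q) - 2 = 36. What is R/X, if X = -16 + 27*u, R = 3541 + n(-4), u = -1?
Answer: -3579/43 ≈ -83.233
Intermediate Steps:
n(Q) = 38 (n(Q) = 2 + 36 = 38)
R = 3579 (R = 3541 + 38 = 3579)
X = -43 (X = -16 + 27*(-1) = -16 - 27 = -43)
R/X = 3579/(-43) = 3579*(-1/43) = -3579/43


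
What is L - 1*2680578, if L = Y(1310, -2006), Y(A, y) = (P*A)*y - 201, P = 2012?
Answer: -5289935099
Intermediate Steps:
Y(A, y) = -201 + 2012*A*y (Y(A, y) = (2012*A)*y - 201 = 2012*A*y - 201 = -201 + 2012*A*y)
L = -5287254521 (L = -201 + 2012*1310*(-2006) = -201 - 5287254320 = -5287254521)
L - 1*2680578 = -5287254521 - 1*2680578 = -5287254521 - 2680578 = -5289935099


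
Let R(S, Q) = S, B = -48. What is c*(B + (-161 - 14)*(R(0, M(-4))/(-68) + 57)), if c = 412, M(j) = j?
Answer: -4129476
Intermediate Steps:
c*(B + (-161 - 14)*(R(0, M(-4))/(-68) + 57)) = 412*(-48 + (-161 - 14)*(0/(-68) + 57)) = 412*(-48 - 175*(0*(-1/68) + 57)) = 412*(-48 - 175*(0 + 57)) = 412*(-48 - 175*57) = 412*(-48 - 9975) = 412*(-10023) = -4129476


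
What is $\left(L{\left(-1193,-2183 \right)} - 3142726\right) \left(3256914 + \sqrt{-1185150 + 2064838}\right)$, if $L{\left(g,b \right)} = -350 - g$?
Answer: $-10232842729062 - 6283766 \sqrt{219922} \approx -1.0236 \cdot 10^{13}$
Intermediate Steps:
$\left(L{\left(-1193,-2183 \right)} - 3142726\right) \left(3256914 + \sqrt{-1185150 + 2064838}\right) = \left(\left(-350 - -1193\right) - 3142726\right) \left(3256914 + \sqrt{-1185150 + 2064838}\right) = \left(\left(-350 + 1193\right) - 3142726\right) \left(3256914 + \sqrt{879688}\right) = \left(843 - 3142726\right) \left(3256914 + 2 \sqrt{219922}\right) = - 3141883 \left(3256914 + 2 \sqrt{219922}\right) = -10232842729062 - 6283766 \sqrt{219922}$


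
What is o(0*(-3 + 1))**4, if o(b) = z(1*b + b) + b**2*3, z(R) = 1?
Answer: 1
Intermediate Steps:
o(b) = 1 + 3*b**2 (o(b) = 1 + b**2*3 = 1 + 3*b**2)
o(0*(-3 + 1))**4 = (1 + 3*(0*(-3 + 1))**2)**4 = (1 + 3*(0*(-2))**2)**4 = (1 + 3*0**2)**4 = (1 + 3*0)**4 = (1 + 0)**4 = 1**4 = 1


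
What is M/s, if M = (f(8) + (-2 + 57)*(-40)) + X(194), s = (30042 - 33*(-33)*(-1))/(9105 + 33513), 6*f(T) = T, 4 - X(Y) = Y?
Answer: -101800196/28953 ≈ -3516.1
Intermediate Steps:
X(Y) = 4 - Y
f(T) = T/6
s = 9651/14206 (s = (30042 + 1089*(-1))/42618 = (30042 - 1089)*(1/42618) = 28953*(1/42618) = 9651/14206 ≈ 0.67936)
M = -7166/3 (M = ((1/6)*8 + (-2 + 57)*(-40)) + (4 - 1*194) = (4/3 + 55*(-40)) + (4 - 194) = (4/3 - 2200) - 190 = -6596/3 - 190 = -7166/3 ≈ -2388.7)
M/s = -7166/(3*9651/14206) = -7166/3*14206/9651 = -101800196/28953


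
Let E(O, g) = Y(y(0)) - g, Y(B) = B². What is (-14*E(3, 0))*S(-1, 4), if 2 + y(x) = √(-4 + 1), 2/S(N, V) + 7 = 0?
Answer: 4 - 16*I*√3 ≈ 4.0 - 27.713*I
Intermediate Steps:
S(N, V) = -2/7 (S(N, V) = 2/(-7 + 0) = 2/(-7) = 2*(-⅐) = -2/7)
y(x) = -2 + I*√3 (y(x) = -2 + √(-4 + 1) = -2 + √(-3) = -2 + I*√3)
E(O, g) = (-2 + I*√3)² - g
(-14*E(3, 0))*S(-1, 4) = -14*((2 - I*√3)² - 1*0)*(-2/7) = -14*((2 - I*√3)² + 0)*(-2/7) = -14*(2 - I*√3)²*(-2/7) = 4*(2 - I*√3)²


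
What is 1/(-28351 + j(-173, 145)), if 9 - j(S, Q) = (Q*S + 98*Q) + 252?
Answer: -1/17719 ≈ -5.6437e-5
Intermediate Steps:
j(S, Q) = -243 - 98*Q - Q*S (j(S, Q) = 9 - ((Q*S + 98*Q) + 252) = 9 - ((98*Q + Q*S) + 252) = 9 - (252 + 98*Q + Q*S) = 9 + (-252 - 98*Q - Q*S) = -243 - 98*Q - Q*S)
1/(-28351 + j(-173, 145)) = 1/(-28351 + (-243 - 98*145 - 1*145*(-173))) = 1/(-28351 + (-243 - 14210 + 25085)) = 1/(-28351 + 10632) = 1/(-17719) = -1/17719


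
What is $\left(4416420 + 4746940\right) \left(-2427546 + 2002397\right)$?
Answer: $-3895793340640$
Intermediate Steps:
$\left(4416420 + 4746940\right) \left(-2427546 + 2002397\right) = 9163360 \left(-425149\right) = -3895793340640$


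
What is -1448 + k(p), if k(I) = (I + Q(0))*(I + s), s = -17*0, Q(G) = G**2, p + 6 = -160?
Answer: 26108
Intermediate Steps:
p = -166 (p = -6 - 160 = -166)
s = 0
k(I) = I**2 (k(I) = (I + 0**2)*(I + 0) = (I + 0)*I = I*I = I**2)
-1448 + k(p) = -1448 + (-166)**2 = -1448 + 27556 = 26108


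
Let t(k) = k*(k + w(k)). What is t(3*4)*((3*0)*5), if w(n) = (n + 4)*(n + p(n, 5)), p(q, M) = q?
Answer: 0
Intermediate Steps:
w(n) = 2*n*(4 + n) (w(n) = (n + 4)*(n + n) = (4 + n)*(2*n) = 2*n*(4 + n))
t(k) = k*(k + 2*k*(4 + k))
t(3*4)*((3*0)*5) = ((3*4)²*(9 + 2*(3*4)))*((3*0)*5) = (12²*(9 + 2*12))*(0*5) = (144*(9 + 24))*0 = (144*33)*0 = 4752*0 = 0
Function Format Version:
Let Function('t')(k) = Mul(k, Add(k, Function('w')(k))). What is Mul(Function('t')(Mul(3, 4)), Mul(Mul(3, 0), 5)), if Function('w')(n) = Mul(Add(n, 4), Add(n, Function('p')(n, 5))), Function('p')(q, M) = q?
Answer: 0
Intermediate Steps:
Function('w')(n) = Mul(2, n, Add(4, n)) (Function('w')(n) = Mul(Add(n, 4), Add(n, n)) = Mul(Add(4, n), Mul(2, n)) = Mul(2, n, Add(4, n)))
Function('t')(k) = Mul(k, Add(k, Mul(2, k, Add(4, k))))
Mul(Function('t')(Mul(3, 4)), Mul(Mul(3, 0), 5)) = Mul(Mul(Pow(Mul(3, 4), 2), Add(9, Mul(2, Mul(3, 4)))), Mul(Mul(3, 0), 5)) = Mul(Mul(Pow(12, 2), Add(9, Mul(2, 12))), Mul(0, 5)) = Mul(Mul(144, Add(9, 24)), 0) = Mul(Mul(144, 33), 0) = Mul(4752, 0) = 0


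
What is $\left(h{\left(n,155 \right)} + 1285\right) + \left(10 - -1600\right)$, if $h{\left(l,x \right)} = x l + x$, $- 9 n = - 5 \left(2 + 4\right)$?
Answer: $\frac{10700}{3} \approx 3566.7$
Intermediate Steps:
$n = \frac{10}{3}$ ($n = - \frac{\left(-5\right) \left(2 + 4\right)}{9} = - \frac{\left(-5\right) 6}{9} = \left(- \frac{1}{9}\right) \left(-30\right) = \frac{10}{3} \approx 3.3333$)
$h{\left(l,x \right)} = x + l x$ ($h{\left(l,x \right)} = l x + x = x + l x$)
$\left(h{\left(n,155 \right)} + 1285\right) + \left(10 - -1600\right) = \left(155 \left(1 + \frac{10}{3}\right) + 1285\right) + \left(10 - -1600\right) = \left(155 \cdot \frac{13}{3} + 1285\right) + \left(10 + 1600\right) = \left(\frac{2015}{3} + 1285\right) + 1610 = \frac{5870}{3} + 1610 = \frac{10700}{3}$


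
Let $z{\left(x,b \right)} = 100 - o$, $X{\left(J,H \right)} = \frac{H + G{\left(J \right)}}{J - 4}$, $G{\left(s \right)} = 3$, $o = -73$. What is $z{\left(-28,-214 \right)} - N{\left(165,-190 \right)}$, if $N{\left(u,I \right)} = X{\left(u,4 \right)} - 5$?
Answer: $\frac{4093}{23} \approx 177.96$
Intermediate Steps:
$X{\left(J,H \right)} = \frac{3 + H}{-4 + J}$ ($X{\left(J,H \right)} = \frac{H + 3}{J - 4} = \frac{3 + H}{-4 + J}$)
$z{\left(x,b \right)} = 173$ ($z{\left(x,b \right)} = 100 - -73 = 100 + 73 = 173$)
$N{\left(u,I \right)} = -5 + \frac{7}{-4 + u}$ ($N{\left(u,I \right)} = \frac{3 + 4}{-4 + u} - 5 = \frac{1}{-4 + u} 7 - 5 = \frac{7}{-4 + u} - 5 = -5 + \frac{7}{-4 + u}$)
$z{\left(-28,-214 \right)} - N{\left(165,-190 \right)} = 173 - \frac{27 - 825}{-4 + 165} = 173 - \frac{27 - 825}{161} = 173 - \frac{1}{161} \left(-798\right) = 173 - - \frac{114}{23} = 173 + \frac{114}{23} = \frac{4093}{23}$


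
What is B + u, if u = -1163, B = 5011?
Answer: 3848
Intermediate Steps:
B + u = 5011 - 1163 = 3848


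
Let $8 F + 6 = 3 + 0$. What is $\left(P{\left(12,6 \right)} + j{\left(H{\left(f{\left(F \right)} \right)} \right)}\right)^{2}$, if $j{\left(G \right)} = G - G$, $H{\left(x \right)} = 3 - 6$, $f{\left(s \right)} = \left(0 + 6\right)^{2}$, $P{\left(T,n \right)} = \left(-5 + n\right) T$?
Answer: $144$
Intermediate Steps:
$P{\left(T,n \right)} = T \left(-5 + n\right)$
$F = - \frac{3}{8}$ ($F = - \frac{3}{4} + \frac{3 + 0}{8} = - \frac{3}{4} + \frac{1}{8} \cdot 3 = - \frac{3}{4} + \frac{3}{8} = - \frac{3}{8} \approx -0.375$)
$f{\left(s \right)} = 36$ ($f{\left(s \right)} = 6^{2} = 36$)
$H{\left(x \right)} = -3$ ($H{\left(x \right)} = 3 - 6 = -3$)
$j{\left(G \right)} = 0$
$\left(P{\left(12,6 \right)} + j{\left(H{\left(f{\left(F \right)} \right)} \right)}\right)^{2} = \left(12 \left(-5 + 6\right) + 0\right)^{2} = \left(12 \cdot 1 + 0\right)^{2} = \left(12 + 0\right)^{2} = 12^{2} = 144$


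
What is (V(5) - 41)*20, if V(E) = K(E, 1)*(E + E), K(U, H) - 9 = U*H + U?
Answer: 2980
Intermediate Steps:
K(U, H) = 9 + U + H*U (K(U, H) = 9 + (U*H + U) = 9 + (H*U + U) = 9 + (U + H*U) = 9 + U + H*U)
V(E) = 2*E*(9 + 2*E) (V(E) = (9 + E + 1*E)*(E + E) = (9 + E + E)*(2*E) = (9 + 2*E)*(2*E) = 2*E*(9 + 2*E))
(V(5) - 41)*20 = (2*5*(9 + 2*5) - 41)*20 = (2*5*(9 + 10) - 41)*20 = (2*5*19 - 41)*20 = (190 - 41)*20 = 149*20 = 2980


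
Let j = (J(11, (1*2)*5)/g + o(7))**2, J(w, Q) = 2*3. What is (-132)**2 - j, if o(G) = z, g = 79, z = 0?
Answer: 108743148/6241 ≈ 17424.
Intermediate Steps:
J(w, Q) = 6
o(G) = 0
j = 36/6241 (j = (6/79 + 0)**2 = (6/79)**2 = 36/6241 ≈ 0.0057683)
(-132)**2 - j = (-132)**2 - 1*36/6241 = 17424 - 36/6241 = 108743148/6241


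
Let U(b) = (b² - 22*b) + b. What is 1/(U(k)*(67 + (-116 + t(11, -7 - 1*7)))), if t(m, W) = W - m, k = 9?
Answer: 1/7992 ≈ 0.00012513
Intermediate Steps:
U(b) = b² - 21*b
1/(U(k)*(67 + (-116 + t(11, -7 - 1*7)))) = 1/((9*(-21 + 9))*(67 + (-116 + ((-7 - 1*7) - 1*11)))) = 1/((9*(-12))*(67 + (-116 + ((-7 - 7) - 11)))) = 1/(-108*(67 + (-116 + (-14 - 11)))) = 1/(-108*(67 + (-116 - 25))) = 1/(-108*(67 - 141)) = 1/(-108*(-74)) = 1/7992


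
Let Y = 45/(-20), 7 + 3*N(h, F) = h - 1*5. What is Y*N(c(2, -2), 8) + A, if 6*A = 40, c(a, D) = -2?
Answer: 103/6 ≈ 17.167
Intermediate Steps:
N(h, F) = -4 + h/3 (N(h, F) = -7/3 + (h - 1*5)/3 = -7/3 + (h - 5)/3 = -7/3 + (-5 + h)/3 = -7/3 + (-5/3 + h/3) = -4 + h/3)
Y = -9/4 (Y = 45*(-1/20) = -9/4 ≈ -2.2500)
A = 20/3 (A = (⅙)*40 = 20/3 ≈ 6.6667)
Y*N(c(2, -2), 8) + A = -9*(-4 + (⅓)*(-2))/4 + 20/3 = -9*(-4 - ⅔)/4 + 20/3 = -9/4*(-14/3) + 20/3 = 21/2 + 20/3 = 103/6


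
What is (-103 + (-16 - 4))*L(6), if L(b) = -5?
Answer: 615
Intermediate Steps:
(-103 + (-16 - 4))*L(6) = (-103 + (-16 - 4))*(-5) = (-103 - 20)*(-5) = -123*(-5) = 615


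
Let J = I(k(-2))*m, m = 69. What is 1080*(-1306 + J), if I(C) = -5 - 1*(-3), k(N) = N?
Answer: -1559520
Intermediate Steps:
I(C) = -2 (I(C) = -5 + 3 = -2)
J = -138 (J = -2*69 = -138)
1080*(-1306 + J) = 1080*(-1306 - 138) = 1080*(-1444) = -1559520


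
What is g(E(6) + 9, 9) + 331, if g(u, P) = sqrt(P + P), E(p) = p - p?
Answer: 331 + 3*sqrt(2) ≈ 335.24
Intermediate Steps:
E(p) = 0
g(u, P) = sqrt(2)*sqrt(P) (g(u, P) = sqrt(2*P) = sqrt(2)*sqrt(P))
g(E(6) + 9, 9) + 331 = sqrt(2)*sqrt(9) + 331 = sqrt(2)*3 + 331 = 3*sqrt(2) + 331 = 331 + 3*sqrt(2)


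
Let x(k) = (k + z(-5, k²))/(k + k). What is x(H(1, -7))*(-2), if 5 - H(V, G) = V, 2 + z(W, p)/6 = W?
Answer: 19/2 ≈ 9.5000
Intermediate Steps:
z(W, p) = -12 + 6*W
H(V, G) = 5 - V
x(k) = (-42 + k)/(2*k) (x(k) = (k + (-12 + 6*(-5)))/(k + k) = (k + (-12 - 30))/((2*k)) = (k - 42)*(1/(2*k)) = (-42 + k)*(1/(2*k)) = (-42 + k)/(2*k))
x(H(1, -7))*(-2) = ((-42 + (5 - 1*1))/(2*(5 - 1*1)))*(-2) = ((-42 + (5 - 1))/(2*(5 - 1)))*(-2) = ((½)*(-42 + 4)/4)*(-2) = ((½)*(¼)*(-38))*(-2) = -19/4*(-2) = 19/2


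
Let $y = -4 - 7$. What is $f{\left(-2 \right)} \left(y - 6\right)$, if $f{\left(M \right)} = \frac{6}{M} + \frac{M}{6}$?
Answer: $\frac{170}{3} \approx 56.667$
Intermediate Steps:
$f{\left(M \right)} = \frac{6}{M} + \frac{M}{6}$ ($f{\left(M \right)} = \frac{6}{M} + M \frac{1}{6} = \frac{6}{M} + \frac{M}{6}$)
$y = -11$
$f{\left(-2 \right)} \left(y - 6\right) = \left(\frac{6}{-2} + \frac{1}{6} \left(-2\right)\right) \left(-11 - 6\right) = \left(6 \left(- \frac{1}{2}\right) - \frac{1}{3}\right) \left(-17\right) = \left(-3 - \frac{1}{3}\right) \left(-17\right) = \left(- \frac{10}{3}\right) \left(-17\right) = \frac{170}{3}$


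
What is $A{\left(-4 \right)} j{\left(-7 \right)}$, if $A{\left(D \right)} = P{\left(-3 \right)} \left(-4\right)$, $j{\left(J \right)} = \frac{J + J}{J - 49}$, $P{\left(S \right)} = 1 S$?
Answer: $3$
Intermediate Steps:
$P{\left(S \right)} = S$
$j{\left(J \right)} = \frac{2 J}{-49 + J}$
$A{\left(D \right)} = 12$ ($A{\left(D \right)} = \left(-3\right) \left(-4\right) = 12$)
$A{\left(-4 \right)} j{\left(-7 \right)} = 12 \cdot 2 \left(-7\right) \frac{1}{-49 - 7} = 12 \cdot 2 \left(-7\right) \frac{1}{-56} = 12 \cdot 2 \left(-7\right) \left(- \frac{1}{56}\right) = 12 \cdot \frac{1}{4} = 3$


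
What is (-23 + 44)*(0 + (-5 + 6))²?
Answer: 21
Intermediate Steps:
(-23 + 44)*(0 + (-5 + 6))² = 21*(0 + 1)² = 21*1² = 21*1 = 21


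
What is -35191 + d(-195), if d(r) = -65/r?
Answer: -105572/3 ≈ -35191.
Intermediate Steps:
-35191 + d(-195) = -35191 - 65/(-195) = -35191 - 65*(-1/195) = -35191 + 1/3 = -105572/3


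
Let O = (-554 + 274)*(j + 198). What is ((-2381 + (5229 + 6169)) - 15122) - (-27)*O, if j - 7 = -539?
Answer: 2518935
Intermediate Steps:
j = -532 (j = 7 - 539 = -532)
O = 93520 (O = (-554 + 274)*(-532 + 198) = -280*(-334) = 93520)
((-2381 + (5229 + 6169)) - 15122) - (-27)*O = ((-2381 + (5229 + 6169)) - 15122) - (-27)*93520 = ((-2381 + 11398) - 15122) - 1*(-2525040) = (9017 - 15122) + 2525040 = -6105 + 2525040 = 2518935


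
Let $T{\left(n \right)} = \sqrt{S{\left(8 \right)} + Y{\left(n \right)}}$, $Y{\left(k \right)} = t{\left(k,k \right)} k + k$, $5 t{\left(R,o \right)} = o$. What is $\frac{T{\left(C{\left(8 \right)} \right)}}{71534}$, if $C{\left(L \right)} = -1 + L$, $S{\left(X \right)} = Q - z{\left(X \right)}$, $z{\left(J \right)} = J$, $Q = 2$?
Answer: $\frac{3 \sqrt{30}}{357670} \approx 4.5941 \cdot 10^{-5}$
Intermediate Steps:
$t{\left(R,o \right)} = \frac{o}{5}$
$S{\left(X \right)} = 2 - X$
$Y{\left(k \right)} = k + \frac{k^{2}}{5}$ ($Y{\left(k \right)} = \frac{k}{5} k + k = \frac{k^{2}}{5} + k = k + \frac{k^{2}}{5}$)
$T{\left(n \right)} = \sqrt{-6 + \frac{n \left(5 + n\right)}{5}}$ ($T{\left(n \right)} = \sqrt{\left(2 - 8\right) + \frac{n \left(5 + n\right)}{5}} = \sqrt{-6 + \frac{n \left(5 + n\right)}{5}}$)
$\frac{T{\left(C{\left(8 \right)} \right)}}{71534} = \frac{\frac{1}{5} \sqrt{5} \sqrt{-30 + \left(-1 + 8\right) \left(5 + \left(-1 + 8\right)\right)}}{71534} = \frac{\sqrt{5} \sqrt{-30 + 7 \left(5 + 7\right)}}{5} \cdot \frac{1}{71534} = \frac{\sqrt{5} \sqrt{-30 + 7 \cdot 12}}{5} \cdot \frac{1}{71534} = \frac{\sqrt{5} \sqrt{-30 + 84}}{5} \cdot \frac{1}{71534} = \frac{\sqrt{5} \sqrt{54}}{5} \cdot \frac{1}{71534} = \frac{\sqrt{5} \cdot 3 \sqrt{6}}{5} \cdot \frac{1}{71534} = \frac{3 \sqrt{30}}{5} \cdot \frac{1}{71534} = \frac{3 \sqrt{30}}{357670}$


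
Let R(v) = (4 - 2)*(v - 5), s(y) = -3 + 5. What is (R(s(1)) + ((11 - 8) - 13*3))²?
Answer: 1764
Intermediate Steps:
s(y) = 2
R(v) = -10 + 2*v (R(v) = 2*(-5 + v) = -10 + 2*v)
(R(s(1)) + ((11 - 8) - 13*3))² = ((-10 + 2*2) + ((11 - 8) - 13*3))² = ((-10 + 4) + (3 - 39))² = (-6 - 36)² = (-42)² = 1764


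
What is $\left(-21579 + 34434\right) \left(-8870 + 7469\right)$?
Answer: $-18009855$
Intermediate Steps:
$\left(-21579 + 34434\right) \left(-8870 + 7469\right) = 12855 \left(-1401\right) = -18009855$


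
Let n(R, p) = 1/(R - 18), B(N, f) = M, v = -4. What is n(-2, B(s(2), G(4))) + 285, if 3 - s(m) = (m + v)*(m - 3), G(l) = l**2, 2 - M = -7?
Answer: 5699/20 ≈ 284.95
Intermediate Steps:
M = 9 (M = 2 - 1*(-7) = 2 + 7 = 9)
s(m) = 3 - (-4 + m)*(-3 + m) (s(m) = 3 - (m - 4)*(m - 3) = 3 - (-4 + m)*(-3 + m))
B(N, f) = 9
n(R, p) = 1/(-18 + R)
n(-2, B(s(2), G(4))) + 285 = 1/(-18 - 2) + 285 = 1/(-20) + 285 = -1/20 + 285 = 5699/20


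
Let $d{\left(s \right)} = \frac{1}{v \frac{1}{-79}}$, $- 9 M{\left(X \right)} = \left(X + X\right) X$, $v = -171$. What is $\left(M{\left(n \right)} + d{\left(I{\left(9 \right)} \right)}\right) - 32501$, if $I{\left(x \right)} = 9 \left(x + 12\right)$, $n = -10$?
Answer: $- \frac{5561392}{171} \approx -32523.0$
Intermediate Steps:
$I{\left(x \right)} = 108 + 9 x$ ($I{\left(x \right)} = 9 \left(12 + x\right) = 108 + 9 x$)
$M{\left(X \right)} = - \frac{2 X^{2}}{9}$ ($M{\left(X \right)} = - \frac{\left(X + X\right) X}{9} = - \frac{2 X X}{9} = - \frac{2 X^{2}}{9}$)
$d{\left(s \right)} = \frac{79}{171}$ ($d{\left(s \right)} = \frac{1}{\left(-171\right) \frac{1}{-79}} = \frac{1}{\left(-171\right) \left(- \frac{1}{79}\right)} = \frac{1}{\frac{171}{79}} = \frac{79}{171}$)
$\left(M{\left(n \right)} + d{\left(I{\left(9 \right)} \right)}\right) - 32501 = \left(- \frac{2 \left(-10\right)^{2}}{9} + \frac{79}{171}\right) - 32501 = \left(\left(- \frac{2}{9}\right) 100 + \frac{79}{171}\right) - 32501 = \left(- \frac{200}{9} + \frac{79}{171}\right) - 32501 = - \frac{3721}{171} - 32501 = - \frac{5561392}{171}$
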